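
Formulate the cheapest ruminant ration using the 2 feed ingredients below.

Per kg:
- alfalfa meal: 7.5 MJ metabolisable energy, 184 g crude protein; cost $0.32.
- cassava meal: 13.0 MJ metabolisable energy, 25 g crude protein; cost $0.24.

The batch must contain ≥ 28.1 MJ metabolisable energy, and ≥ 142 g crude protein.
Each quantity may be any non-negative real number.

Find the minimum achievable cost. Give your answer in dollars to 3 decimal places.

Treat it as an LP. Let x1 = kg of alfalfa meal, x2 = kg of cassava meal.
Minimize 0.32x1 + 0.24x2 subject to:
  7.5x1 + 13x2 ≥ 28.1   (metabolisable energy)
  184x1 + 25x2 ≥ 142   (crude protein)
  x1, x2 ≥ 0.
Both inputs are positive at the optimum. The metabolisable energy and crude protein requirements are met with equality.
Optimal quantities: alfalfa meal = 0.5187 kg, cassava meal = 1.862 kg.
Total cost: 0.32·0.5187 + 0.24·1.862 = 0.61286.

$0.613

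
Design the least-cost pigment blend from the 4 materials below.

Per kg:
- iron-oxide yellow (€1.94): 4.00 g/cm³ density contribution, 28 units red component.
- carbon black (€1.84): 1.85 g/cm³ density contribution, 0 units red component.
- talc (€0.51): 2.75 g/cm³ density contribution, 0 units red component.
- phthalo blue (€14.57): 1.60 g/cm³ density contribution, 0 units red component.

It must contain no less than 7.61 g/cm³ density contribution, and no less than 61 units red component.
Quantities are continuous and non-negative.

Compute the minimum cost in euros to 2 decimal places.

Let x1 = kg of iron-oxide yellow, x2 = kg of carbon black, x3 = kg of talc, x4 = kg of phthalo blue.
Minimise 1.94x1 + 1.84x2 + 0.51x3 + 14.57x4 with:
  4x1 + 1.85x2 + 2.75x3 + 1.6x4 ≥ 7.61   (density contribution)
  28x1 ≥ 61   (red component)
  x1, x2, x3, x4 ≥ 0.
The cheapest feasible vertex uses only iron-oxide yellow; carbon black, talc, phthalo blue are not used. The red component requirement is met with equality.
Optimal quantities: iron-oxide yellow = 2.179 kg.
Hence cost = 1.94·2.179 = €4.2273.

€4.23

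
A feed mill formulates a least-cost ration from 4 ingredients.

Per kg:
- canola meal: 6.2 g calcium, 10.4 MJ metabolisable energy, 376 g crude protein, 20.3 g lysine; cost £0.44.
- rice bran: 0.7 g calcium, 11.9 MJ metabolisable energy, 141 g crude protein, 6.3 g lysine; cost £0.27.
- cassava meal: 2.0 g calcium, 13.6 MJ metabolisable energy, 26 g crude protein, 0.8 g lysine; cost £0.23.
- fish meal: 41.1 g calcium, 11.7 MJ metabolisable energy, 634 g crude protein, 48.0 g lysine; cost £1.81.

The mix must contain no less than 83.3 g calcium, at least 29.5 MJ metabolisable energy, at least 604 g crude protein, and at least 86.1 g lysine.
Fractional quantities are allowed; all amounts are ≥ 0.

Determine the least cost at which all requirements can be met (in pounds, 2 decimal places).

£3.73

Let x1 = kg of canola meal, x2 = kg of rice bran, x3 = kg of cassava meal, x4 = kg of fish meal.
Minimize 0.44x1 + 0.27x2 + 0.23x3 + 1.81x4 s.t.:
  6.2x1 + 0.7x2 + 2x3 + 41.1x4 ≥ 83.3   (calcium)
  10.4x1 + 11.9x2 + 13.6x3 + 11.7x4 ≥ 29.5   (metabolisable energy)
  376x1 + 141x2 + 26x3 + 634x4 ≥ 604   (crude protein)
  20.3x1 + 6.3x2 + 0.8x3 + 48x4 ≥ 86.1   (lysine)
  x1, x2, x3, x4 ≥ 0.
At the optimum only cassava meal, fish meal are positive (canola meal, rice bran = 0). Binding constraints: calcium and metabolisable energy.
Optimal quantities: cassava meal = 0.4441 kg, fish meal = 2.005 kg.
Hence cost = 0.23·0.4441 + 1.81·2.005 = £3.7312.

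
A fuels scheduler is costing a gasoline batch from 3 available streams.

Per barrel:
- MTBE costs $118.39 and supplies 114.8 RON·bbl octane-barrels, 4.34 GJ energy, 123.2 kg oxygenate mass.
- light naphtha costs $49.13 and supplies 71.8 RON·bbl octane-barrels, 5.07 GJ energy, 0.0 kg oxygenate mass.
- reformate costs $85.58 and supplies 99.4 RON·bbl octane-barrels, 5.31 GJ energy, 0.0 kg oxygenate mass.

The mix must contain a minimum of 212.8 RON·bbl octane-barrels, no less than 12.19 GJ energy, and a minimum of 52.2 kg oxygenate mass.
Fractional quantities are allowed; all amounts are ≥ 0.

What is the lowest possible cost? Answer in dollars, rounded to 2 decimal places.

$162.49

Set it up as a linear program. Let x1 = barrels of MTBE, x2 = barrels of light naphtha, x3 = barrels of reformate.
Minimise 118.39x1 + 49.13x2 + 85.58x3 with:
  114.8x1 + 71.8x2 + 99.4x3 ≥ 212.8   (octane-barrels)
  4.34x1 + 5.07x2 + 5.31x3 ≥ 12.19   (energy)
  123.2x1 ≥ 52.2   (oxygenate mass)
  x1, x2, x3 ≥ 0.
The optimal basis is {MTBE, light naphtha}; reformate drops out. The octane-barrels and oxygenate mass requirements are met with equality.
Optimal quantities: MTBE = 0.4237 barrels, light naphtha = 2.2863 barrels.
Cost = 118.39·0.4237 + 49.13·2.2863 = 162.4878.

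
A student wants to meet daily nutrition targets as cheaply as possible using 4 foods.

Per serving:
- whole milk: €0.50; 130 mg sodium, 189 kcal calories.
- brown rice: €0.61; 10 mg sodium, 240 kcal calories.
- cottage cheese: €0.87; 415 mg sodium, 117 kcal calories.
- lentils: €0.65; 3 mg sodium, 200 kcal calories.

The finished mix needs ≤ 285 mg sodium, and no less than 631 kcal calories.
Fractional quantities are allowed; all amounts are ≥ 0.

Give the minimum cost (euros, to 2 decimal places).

Treat it as an LP. Let x1 = servings of whole milk, x2 = servings of brown rice, x3 = servings of cottage cheese, x4 = servings of lentils.
Minimise 0.5x1 + 0.61x2 + 0.87x3 + 0.65x4 subject to:
  130x1 + 10x2 + 415x3 + 3x4 ≤ 285   (sodium)
  189x1 + 240x2 + 117x3 + 200x4 ≥ 631   (calories)
  x1, x2, x3, x4 ≥ 0.
The minimum-cost mix takes nothing from whole milk, cottage cheese, lentils — only brown rice. The calories requirement is met with equality.
So brown rice = 2.629 servings.
Cost = 0.61·2.629 = 1.6037.

€1.60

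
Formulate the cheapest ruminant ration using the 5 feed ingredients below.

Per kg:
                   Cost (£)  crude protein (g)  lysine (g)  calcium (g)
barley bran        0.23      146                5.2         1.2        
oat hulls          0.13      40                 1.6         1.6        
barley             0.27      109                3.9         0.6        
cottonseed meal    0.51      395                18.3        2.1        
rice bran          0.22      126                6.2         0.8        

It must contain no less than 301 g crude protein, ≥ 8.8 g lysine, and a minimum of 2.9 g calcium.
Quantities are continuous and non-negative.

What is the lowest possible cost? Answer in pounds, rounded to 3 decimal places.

Let x1 = kg of barley bran, x2 = kg of oat hulls, x3 = kg of barley, x4 = kg of cottonseed meal, x5 = kg of rice bran.
Minimize 0.23x1 + 0.13x2 + 0.27x3 + 0.51x4 + 0.22x5 s.t.:
  146x1 + 40x2 + 109x3 + 395x4 + 126x5 ≥ 301   (crude protein)
  5.2x1 + 1.6x2 + 3.9x3 + 18.3x4 + 6.2x5 ≥ 8.8   (lysine)
  1.2x1 + 1.6x2 + 0.6x3 + 2.1x4 + 0.8x5 ≥ 2.9   (calcium)
  x1, x2, x3, x4, x5 ≥ 0.
The cheapest feasible vertex uses only oat hulls, cottonseed meal; barley bran, barley, rice bran are not used. Binding constraints: crude protein and calcium.
That vertex is x2 = 0.9369, x4 = 0.6672.
Objective = 0.13·0.9369 + 0.51·0.6672 = 0.46207.

£0.462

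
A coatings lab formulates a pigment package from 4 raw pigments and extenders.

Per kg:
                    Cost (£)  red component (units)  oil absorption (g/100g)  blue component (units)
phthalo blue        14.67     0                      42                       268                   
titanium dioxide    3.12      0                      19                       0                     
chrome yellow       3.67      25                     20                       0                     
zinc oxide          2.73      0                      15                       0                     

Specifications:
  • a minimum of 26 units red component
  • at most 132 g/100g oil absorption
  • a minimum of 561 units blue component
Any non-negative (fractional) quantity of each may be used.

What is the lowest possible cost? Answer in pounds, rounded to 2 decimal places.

Let x1 = kg of phthalo blue, x2 = kg of titanium dioxide, x3 = kg of chrome yellow, x4 = kg of zinc oxide.
min 14.67x1 + 3.12x2 + 3.67x3 + 2.73x4 s.t.:
  25x3 ≥ 26   (red component)
  42x1 + 19x2 + 20x3 + 15x4 ≤ 132   (oil absorption)
  268x1 ≥ 561   (blue component)
  x1, x2, x3, x4 ≥ 0.
The optimal basis is {phthalo blue, chrome yellow}; titanium dioxide, zinc oxide drop out. Binding constraints: red component and blue component.
That vertex is x1 = 2.0933, x3 = 1.04.
Objective = 14.67·2.0933 + 3.67·1.04 = 34.5255.

£34.53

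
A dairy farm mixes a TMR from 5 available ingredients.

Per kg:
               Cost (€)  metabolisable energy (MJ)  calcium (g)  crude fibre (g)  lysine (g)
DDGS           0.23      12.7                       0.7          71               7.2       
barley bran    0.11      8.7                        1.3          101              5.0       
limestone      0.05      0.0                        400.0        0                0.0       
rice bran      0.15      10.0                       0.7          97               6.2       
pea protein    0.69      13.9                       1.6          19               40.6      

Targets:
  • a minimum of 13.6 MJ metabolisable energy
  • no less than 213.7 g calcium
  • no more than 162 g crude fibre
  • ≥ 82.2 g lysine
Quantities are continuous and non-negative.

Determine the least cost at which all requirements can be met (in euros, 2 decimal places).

€1.42

Let x1 = kg of DDGS, x2 = kg of barley bran, x3 = kg of limestone, x4 = kg of rice bran, x5 = kg of pea protein.
Minimise 0.23x1 + 0.11x2 + 0.05x3 + 0.15x4 + 0.69x5 with:
  12.7x1 + 8.7x2 + 10x4 + 13.9x5 ≥ 13.6   (metabolisable energy)
  0.7x1 + 1.3x2 + 400x3 + 0.7x4 + 1.6x5 ≥ 213.7   (calcium)
  71x1 + 101x2 + 97x4 + 19x5 ≤ 162   (crude fibre)
  7.2x1 + 5x2 + 6.2x4 + 40.6x5 ≥ 82.2   (lysine)
  x1, x2, x3, x4, x5 ≥ 0.
The optimal basis is {limestone, pea protein}; DDGS, barley bran, rice bran drop out. The calcium and lysine requirements are met with equality.
So limestone = 0.5262 kg, pea protein = 2.025 kg.
Objective = 0.05·0.5262 + 0.69·2.025 = 1.4236.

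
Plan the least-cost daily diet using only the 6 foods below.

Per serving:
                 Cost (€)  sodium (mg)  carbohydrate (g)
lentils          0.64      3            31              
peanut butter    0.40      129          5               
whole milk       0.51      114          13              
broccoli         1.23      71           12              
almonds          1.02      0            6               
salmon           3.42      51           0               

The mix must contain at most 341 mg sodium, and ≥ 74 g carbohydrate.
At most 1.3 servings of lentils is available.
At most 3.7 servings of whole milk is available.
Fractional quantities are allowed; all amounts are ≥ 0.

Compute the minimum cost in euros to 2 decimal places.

Set it up as a linear program. Let x1 = servings of lentils, x2 = servings of peanut butter, x3 = servings of whole milk, x4 = servings of broccoli, x5 = servings of almonds, x6 = servings of salmon.
Minimise 0.64x1 + 0.4x2 + 0.51x3 + 1.23x4 + 1.02x5 + 3.42x6 with:
  3x1 + 129x2 + 114x3 + 71x4 + 51x6 ≤ 341   (sodium)
  31x1 + 5x2 + 13x3 + 12x4 + 6x5 ≥ 74   (carbohydrate)
  x1 ≤ 1.3
  x3 ≤ 3.7
  x1, x2, x3, x4, x5, x6 ≥ 0.
The cheapest feasible vertex uses only lentils, whole milk; peanut butter, broccoli, almonds, salmon are not used. There the carbohydrate and the lentils cap constraints are tight.
Solving gives x1 = 1.3, x3 = 2.592.
Objective = 0.64·1.3 + 0.51·2.592 = 2.1539.

€2.15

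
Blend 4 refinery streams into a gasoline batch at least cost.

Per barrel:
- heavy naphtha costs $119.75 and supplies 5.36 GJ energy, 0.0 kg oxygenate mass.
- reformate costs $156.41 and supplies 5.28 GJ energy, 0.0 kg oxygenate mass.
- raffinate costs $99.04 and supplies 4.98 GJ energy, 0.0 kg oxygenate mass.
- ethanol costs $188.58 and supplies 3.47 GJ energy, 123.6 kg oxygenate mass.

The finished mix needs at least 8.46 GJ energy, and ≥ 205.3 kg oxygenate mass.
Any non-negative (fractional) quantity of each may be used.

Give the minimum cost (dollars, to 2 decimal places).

$366.86

Let x1 = barrels of heavy naphtha, x2 = barrels of reformate, x3 = barrels of raffinate, x4 = barrels of ethanol.
Minimize 119.75x1 + 156.41x2 + 99.04x3 + 188.58x4 with:
  5.36x1 + 5.28x2 + 4.98x3 + 3.47x4 ≥ 8.46   (energy)
  123.6x4 ≥ 205.3   (oxygenate mass)
  x1, x2, x3, x4 ≥ 0.
The minimum-cost mix takes nothing from heavy naphtha, reformate — only raffinate, ethanol. Binding constraints: energy and oxygenate mass.
So raffinate = 0.5414295 barrels, ethanol = 1.661003 barrels.
Total cost: 99.04·0.5414295 + 188.58·1.661003 = 366.8551.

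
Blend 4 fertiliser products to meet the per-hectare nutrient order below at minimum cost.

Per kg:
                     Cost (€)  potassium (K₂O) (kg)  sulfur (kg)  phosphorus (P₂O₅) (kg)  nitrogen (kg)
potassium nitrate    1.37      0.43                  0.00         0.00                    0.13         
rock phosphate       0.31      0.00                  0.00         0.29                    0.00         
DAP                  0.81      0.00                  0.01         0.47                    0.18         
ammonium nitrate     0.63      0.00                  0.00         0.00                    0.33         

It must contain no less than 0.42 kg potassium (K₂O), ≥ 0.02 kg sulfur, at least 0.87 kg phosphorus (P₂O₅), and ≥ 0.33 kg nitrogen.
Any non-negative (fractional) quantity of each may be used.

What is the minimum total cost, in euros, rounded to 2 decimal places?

€2.96

Let x1 = kg of potassium nitrate, x2 = kg of rock phosphate, x3 = kg of DAP, x4 = kg of ammonium nitrate.
Minimize 1.37x1 + 0.31x2 + 0.81x3 + 0.63x4 s.t.:
  0.43x1 ≥ 0.42   (potassium (K₂O))
  0.01x3 ≥ 0.02   (sulfur)
  0.29x2 + 0.47x3 ≥ 0.87   (phosphorus (P₂O₅))
  0.13x1 + 0.18x3 + 0.33x4 ≥ 0.33   (nitrogen)
  x1, x2, x3, x4 ≥ 0.
The minimum-cost mix takes nothing from rock phosphate, ammonium nitrate — only potassium nitrate, DAP. Binding constraints: potassium (K₂O) and sulfur.
So potassium nitrate = 0.9767 kg, DAP = 2 kg.
Total cost: 1.37·0.9767 + 0.81·2 = 2.9581.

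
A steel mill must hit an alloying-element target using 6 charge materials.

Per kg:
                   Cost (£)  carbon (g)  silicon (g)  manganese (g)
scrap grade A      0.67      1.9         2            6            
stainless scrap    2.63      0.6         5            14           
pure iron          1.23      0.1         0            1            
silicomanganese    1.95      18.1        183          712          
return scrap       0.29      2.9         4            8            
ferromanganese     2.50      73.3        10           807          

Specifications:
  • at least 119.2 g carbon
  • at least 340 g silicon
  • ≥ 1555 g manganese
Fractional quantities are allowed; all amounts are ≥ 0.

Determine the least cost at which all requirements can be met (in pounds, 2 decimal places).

This is a linear program. Let x1 = kg of scrap grade A, x2 = kg of stainless scrap, x3 = kg of pure iron, x4 = kg of silicomanganese, x5 = kg of return scrap, x6 = kg of ferromanganese.
Minimize 0.67x1 + 2.63x2 + 1.23x3 + 1.95x4 + 0.29x5 + 2.5x6 with:
  1.9x1 + 0.6x2 + 0.1x3 + 18.1x4 + 2.9x5 + 73.3x6 ≥ 119.2   (carbon)
  2x1 + 5x2 + 183x4 + 4x5 + 10x6 ≥ 340   (silicon)
  6x1 + 14x2 + 1x3 + 712x4 + 8x5 + 807x6 ≥ 1555   (manganese)
  x1, x2, x3, x4, x5, x6 ≥ 0.
At the optimum only silicomanganese, ferromanganese are positive (scrap grade A, stainless scrap, pure iron, return scrap = 0). Binding constraints: carbon and silicon.
Optimal quantities: silicomanganese = 1.7933 kg, ferromanganese = 1.1834 kg.
Total cost: 1.95·1.7933 + 2.5·1.1834 = 6.4554.

£6.46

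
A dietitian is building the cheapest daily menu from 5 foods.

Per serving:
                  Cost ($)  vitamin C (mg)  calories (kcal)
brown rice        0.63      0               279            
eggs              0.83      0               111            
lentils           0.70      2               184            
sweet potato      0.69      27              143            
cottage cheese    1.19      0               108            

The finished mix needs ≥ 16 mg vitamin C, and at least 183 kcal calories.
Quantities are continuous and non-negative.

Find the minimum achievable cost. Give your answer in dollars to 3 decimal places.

$0.631

Treat it as an LP. Let x1 = servings of brown rice, x2 = servings of eggs, x3 = servings of lentils, x4 = servings of sweet potato, x5 = servings of cottage cheese.
Minimize 0.63x1 + 0.83x2 + 0.7x3 + 0.69x4 + 1.19x5 s.t.:
  2x3 + 27x4 ≥ 16   (vitamin C)
  279x1 + 111x2 + 184x3 + 143x4 + 108x5 ≥ 183   (calories)
  x1, x2, x3, x4, x5 ≥ 0.
The optimal basis is {brown rice, sweet potato}; eggs, lentils, cottage cheese drop out. Binding constraints: vitamin C and calories.
Optimal quantities: brown rice = 0.3522 servings, sweet potato = 0.5926 servings.
Cost = 0.63·0.3522 + 0.69·0.5926 = 0.63078.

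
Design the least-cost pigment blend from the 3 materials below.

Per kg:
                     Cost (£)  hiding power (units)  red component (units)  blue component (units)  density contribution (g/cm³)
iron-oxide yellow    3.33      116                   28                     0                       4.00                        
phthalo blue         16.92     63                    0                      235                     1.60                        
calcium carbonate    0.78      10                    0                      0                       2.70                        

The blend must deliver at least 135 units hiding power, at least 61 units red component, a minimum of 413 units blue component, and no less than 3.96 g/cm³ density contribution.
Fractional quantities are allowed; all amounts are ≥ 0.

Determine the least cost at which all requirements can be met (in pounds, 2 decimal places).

This is a linear program. Let x1 = kg of iron-oxide yellow, x2 = kg of phthalo blue, x3 = kg of calcium carbonate.
min 3.33x1 + 16.92x2 + 0.78x3 s.t.:
  116x1 + 63x2 + 10x3 ≥ 135   (hiding power)
  28x1 ≥ 61   (red component)
  235x2 ≥ 413   (blue component)
  4x1 + 1.6x2 + 2.7x3 ≥ 3.96   (density contribution)
  x1, x2, x3 ≥ 0.
The cheapest feasible vertex uses only iron-oxide yellow, phthalo blue; calcium carbonate is not used. Binding constraints: red component and blue component.
Optimal quantities: iron-oxide yellow = 2.1786 kg, phthalo blue = 1.7574 kg.
Total cost: 3.33·2.1786 + 16.92·1.7574 = 36.9899.

£36.99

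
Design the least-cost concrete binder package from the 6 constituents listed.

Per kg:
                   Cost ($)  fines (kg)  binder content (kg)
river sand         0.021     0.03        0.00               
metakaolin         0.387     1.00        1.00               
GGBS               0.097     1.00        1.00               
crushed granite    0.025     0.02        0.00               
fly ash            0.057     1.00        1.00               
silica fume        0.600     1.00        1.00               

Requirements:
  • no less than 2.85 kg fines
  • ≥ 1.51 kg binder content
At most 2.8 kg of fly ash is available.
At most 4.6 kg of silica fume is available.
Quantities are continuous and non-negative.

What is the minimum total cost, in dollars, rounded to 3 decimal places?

$0.164

This is a linear program. Let x1 = kg of river sand, x2 = kg of metakaolin, x3 = kg of GGBS, x4 = kg of crushed granite, x5 = kg of fly ash, x6 = kg of silica fume.
min 0.021x1 + 0.387x2 + 0.097x3 + 0.025x4 + 0.057x5 + 0.6x6 subject to:
  0.03x1 + 1x2 + 1x3 + 0.02x4 + 1x5 + 1x6 ≥ 2.85   (fines)
  1x2 + 1x3 + 1x5 + 1x6 ≥ 1.51   (binder content)
  x5 ≤ 2.8
  x6 ≤ 4.6
  x1, x2, x3, x4, x5, x6 ≥ 0.
The minimum-cost mix takes nothing from river sand, metakaolin, crushed granite, silica fume — only GGBS, fly ash. Binding constraints: fines and the fly ash cap.
That vertex is x3 = 0.05, x5 = 2.8.
Objective = 0.097·0.05 + 0.057·2.8 = 0.16445.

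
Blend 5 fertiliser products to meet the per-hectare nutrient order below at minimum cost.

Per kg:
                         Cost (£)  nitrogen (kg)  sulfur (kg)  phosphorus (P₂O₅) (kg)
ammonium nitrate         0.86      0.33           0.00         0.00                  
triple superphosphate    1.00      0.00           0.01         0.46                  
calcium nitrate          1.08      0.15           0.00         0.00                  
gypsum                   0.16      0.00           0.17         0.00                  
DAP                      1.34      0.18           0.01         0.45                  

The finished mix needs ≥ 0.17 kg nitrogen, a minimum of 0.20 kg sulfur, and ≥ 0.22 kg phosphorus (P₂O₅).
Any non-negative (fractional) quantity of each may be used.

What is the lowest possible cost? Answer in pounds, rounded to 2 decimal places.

Set it up as a linear program. Let x1 = kg of ammonium nitrate, x2 = kg of triple superphosphate, x3 = kg of calcium nitrate, x4 = kg of gypsum, x5 = kg of DAP.
Minimise 0.86x1 + 1x2 + 1.08x3 + 0.16x4 + 1.34x5 subject to:
  0.33x1 + 0.15x3 + 0.18x5 ≥ 0.17   (nitrogen)
  0.01x2 + 0.17x4 + 0.01x5 ≥ 0.2   (sulfur)
  0.46x2 + 0.45x5 ≥ 0.22   (phosphorus (P₂O₅))
  x1, x2, x3, x4, x5 ≥ 0.
The optimal basis is {ammonium nitrate, gypsum, DAP}; triple superphosphate, calcium nitrate drop out. Binding constraints: nitrogen, sulfur, phosphorus (P₂O₅).
Optimal quantities: ammonium nitrate = 0.2485 kg, gypsum = 1.148 kg, DAP = 0.4889 kg.
Hence cost = 0.86·0.2485 + 0.16·1.148 + 1.34·0.4889 = £1.0525.

£1.05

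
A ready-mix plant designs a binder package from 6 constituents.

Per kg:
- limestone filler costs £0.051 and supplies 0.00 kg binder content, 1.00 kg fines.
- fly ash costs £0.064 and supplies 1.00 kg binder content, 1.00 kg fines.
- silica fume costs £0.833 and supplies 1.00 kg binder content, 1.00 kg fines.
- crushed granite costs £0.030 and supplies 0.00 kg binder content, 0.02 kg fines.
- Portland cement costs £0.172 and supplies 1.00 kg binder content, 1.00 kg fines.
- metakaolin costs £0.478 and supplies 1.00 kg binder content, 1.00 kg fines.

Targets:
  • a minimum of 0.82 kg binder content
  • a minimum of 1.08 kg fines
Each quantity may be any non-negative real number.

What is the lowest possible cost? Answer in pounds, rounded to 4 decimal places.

Treat it as an LP. Let x1 = kg of limestone filler, x2 = kg of fly ash, x3 = kg of silica fume, x4 = kg of crushed granite, x5 = kg of Portland cement, x6 = kg of metakaolin.
Minimize 0.051x1 + 0.064x2 + 0.833x3 + 0.03x4 + 0.172x5 + 0.478x6 subject to:
  1x2 + 1x3 + 1x5 + 1x6 ≥ 0.82   (binder content)
  1x1 + 1x2 + 1x3 + 0.02x4 + 1x5 + 1x6 ≥ 1.08   (fines)
  x1, x2, x3, x4, x5, x6 ≥ 0.
The cheapest feasible vertex uses only limestone filler, fly ash; silica fume, crushed granite, Portland cement, metakaolin are not used. Binding constraints: binder content and fines.
That vertex is x1 = 0.26, x2 = 0.82.
Total cost: 0.051·0.26 + 0.064·0.82 = 0.065740.

£0.0657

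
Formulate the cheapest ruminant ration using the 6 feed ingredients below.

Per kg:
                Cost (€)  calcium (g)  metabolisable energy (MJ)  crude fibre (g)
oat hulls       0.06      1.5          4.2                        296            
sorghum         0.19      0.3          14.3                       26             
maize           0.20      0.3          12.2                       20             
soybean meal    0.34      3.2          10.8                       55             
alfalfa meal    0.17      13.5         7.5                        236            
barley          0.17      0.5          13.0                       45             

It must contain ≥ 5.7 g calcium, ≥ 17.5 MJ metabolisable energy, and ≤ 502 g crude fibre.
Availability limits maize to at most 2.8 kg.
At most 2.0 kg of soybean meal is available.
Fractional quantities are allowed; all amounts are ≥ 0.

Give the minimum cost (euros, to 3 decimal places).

Set it up as a linear program. Let x1 = kg of oat hulls, x2 = kg of sorghum, x3 = kg of maize, x4 = kg of soybean meal, x5 = kg of alfalfa meal, x6 = kg of barley.
Minimise 0.06x1 + 0.19x2 + 0.2x3 + 0.34x4 + 0.17x5 + 0.17x6 subject to:
  1.5x1 + 0.3x2 + 0.3x3 + 3.2x4 + 13.5x5 + 0.5x6 ≥ 5.7   (calcium)
  4.2x1 + 14.3x2 + 12.2x3 + 10.8x4 + 7.5x5 + 13x6 ≥ 17.5   (metabolisable energy)
  296x1 + 26x2 + 20x3 + 55x4 + 236x5 + 45x6 ≤ 502   (crude fibre)
  x3 ≤ 2.8
  x4 ≤ 2
  x1, x2, x3, x4, x5, x6 ≥ 0.
The optimal basis is {oat hulls, alfalfa meal, barley}; sorghum, maize, soybean meal drop out. The calcium, metabolisable energy, crude fibre requirements are met with equality.
Solving gives x1 = 1.389, x5 = 0.2397, x6 = 0.759.
Objective = 0.06·1.389 + 0.17·0.2397 + 0.17·0.759 = 0.25312.

€0.253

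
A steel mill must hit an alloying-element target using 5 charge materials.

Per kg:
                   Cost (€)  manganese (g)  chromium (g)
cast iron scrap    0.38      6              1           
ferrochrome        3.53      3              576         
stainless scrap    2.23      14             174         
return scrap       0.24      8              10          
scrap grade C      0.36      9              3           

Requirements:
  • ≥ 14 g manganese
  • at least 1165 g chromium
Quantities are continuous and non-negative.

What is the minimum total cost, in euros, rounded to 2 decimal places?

€7.32

Let x1 = kg of cast iron scrap, x2 = kg of ferrochrome, x3 = kg of stainless scrap, x4 = kg of return scrap, x5 = kg of scrap grade C.
min 0.38x1 + 3.53x2 + 2.23x3 + 0.24x4 + 0.36x5 subject to:
  6x1 + 3x2 + 14x3 + 8x4 + 9x5 ≥ 14   (manganese)
  1x1 + 576x2 + 174x3 + 10x4 + 3x5 ≥ 1165   (chromium)
  x1, x2, x3, x4, x5 ≥ 0.
At the optimum only ferrochrome, return scrap are positive (cast iron scrap, stainless scrap, scrap grade C = 0). There the manganese and chromium constraints are tight.
That vertex is x2 = 2.005, x4 = 0.998.
Objective = 3.53·2.005 + 0.24·0.998 = 7.3172.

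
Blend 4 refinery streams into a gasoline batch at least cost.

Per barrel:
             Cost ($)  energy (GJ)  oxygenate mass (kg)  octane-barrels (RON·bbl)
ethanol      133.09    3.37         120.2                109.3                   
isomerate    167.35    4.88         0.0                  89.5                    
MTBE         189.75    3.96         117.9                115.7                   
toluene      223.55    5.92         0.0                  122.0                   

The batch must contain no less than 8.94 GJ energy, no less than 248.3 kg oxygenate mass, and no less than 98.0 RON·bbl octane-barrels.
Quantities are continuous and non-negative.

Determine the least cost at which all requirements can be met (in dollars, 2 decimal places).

$342.78

Treat it as an LP. Let x1 = barrels of ethanol, x2 = barrels of isomerate, x3 = barrels of MTBE, x4 = barrels of toluene.
min 133.09x1 + 167.35x2 + 189.75x3 + 223.55x4 with:
  3.37x1 + 4.88x2 + 3.96x3 + 5.92x4 ≥ 8.94   (energy)
  120.2x1 + 117.9x3 ≥ 248.3   (oxygenate mass)
  109.3x1 + 89.5x2 + 115.7x3 + 122x4 ≥ 98   (octane-barrels)
  x1, x2, x3, x4 ≥ 0.
The optimal basis is {ethanol, isomerate}; MTBE, toluene drop out. There the energy and oxygenate mass constraints are tight.
Optimal quantities: ethanol = 2.06572 barrels, isomerate = 0.405433 barrels.
Total cost: 133.09·2.06572 + 167.35·0.405433 = 342.7759.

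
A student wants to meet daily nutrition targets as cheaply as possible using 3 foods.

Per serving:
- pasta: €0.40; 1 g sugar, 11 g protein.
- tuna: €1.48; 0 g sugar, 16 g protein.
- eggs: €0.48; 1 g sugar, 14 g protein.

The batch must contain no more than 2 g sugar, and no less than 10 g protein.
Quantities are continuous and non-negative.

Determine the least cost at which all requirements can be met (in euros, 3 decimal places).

Let x1 = servings of pasta, x2 = servings of tuna, x3 = servings of eggs.
Minimize 0.4x1 + 1.48x2 + 0.48x3 with:
  1x1 + 1x3 ≤ 2   (sugar)
  11x1 + 16x2 + 14x3 ≥ 10   (protein)
  x1, x2, x3 ≥ 0.
The optimal basis is {eggs}; pasta, tuna drop out. The protein requirement is met with equality.
Solving gives x3 = 0.7143.
Total cost: 0.48·0.7143 = 0.34286.

€0.343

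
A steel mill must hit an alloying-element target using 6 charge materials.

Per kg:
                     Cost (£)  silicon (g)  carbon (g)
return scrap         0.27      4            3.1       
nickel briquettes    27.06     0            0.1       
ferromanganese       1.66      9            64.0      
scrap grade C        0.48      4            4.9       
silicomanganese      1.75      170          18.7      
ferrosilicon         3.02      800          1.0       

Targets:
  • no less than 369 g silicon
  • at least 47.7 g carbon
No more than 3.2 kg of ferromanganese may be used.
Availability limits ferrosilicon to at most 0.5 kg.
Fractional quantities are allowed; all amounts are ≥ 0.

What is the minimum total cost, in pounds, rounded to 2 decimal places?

This is a linear program. Let x1 = kg of return scrap, x2 = kg of nickel briquettes, x3 = kg of ferromanganese, x4 = kg of scrap grade C, x5 = kg of silicomanganese, x6 = kg of ferrosilicon.
Minimise 0.27x1 + 27.06x2 + 1.66x3 + 0.48x4 + 1.75x5 + 3.02x6 subject to:
  4x1 + 9x3 + 4x4 + 170x5 + 800x6 ≥ 369   (silicon)
  3.1x1 + 0.1x2 + 64x3 + 4.9x4 + 18.7x5 + 1x6 ≥ 47.7   (carbon)
  x3 ≤ 3.2
  x6 ≤ 0.5
  x1, x2, x3, x4, x5, x6 ≥ 0.
The minimum-cost mix takes nothing from return scrap, nickel briquettes, scrap grade C, silicomanganese — only ferromanganese, ferrosilicon. Binding constraints: silicon and carbon.
So ferromanganese = 0.7382 kg, ferrosilicon = 0.4529 kg.
Cost = 1.66·0.7382 + 3.02·0.4529 = 2.5932.

£2.59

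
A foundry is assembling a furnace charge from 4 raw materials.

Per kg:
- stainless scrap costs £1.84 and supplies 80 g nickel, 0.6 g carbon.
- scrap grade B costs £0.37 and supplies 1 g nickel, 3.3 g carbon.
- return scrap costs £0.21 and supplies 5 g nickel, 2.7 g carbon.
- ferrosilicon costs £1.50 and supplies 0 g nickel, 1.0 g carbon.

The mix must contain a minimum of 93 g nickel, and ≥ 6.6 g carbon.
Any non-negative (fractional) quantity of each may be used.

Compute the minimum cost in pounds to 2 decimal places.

This is a linear program. Let x1 = kg of stainless scrap, x2 = kg of scrap grade B, x3 = kg of return scrap, x4 = kg of ferrosilicon.
Minimise 1.84x1 + 0.37x2 + 0.21x3 + 1.5x4 subject to:
  80x1 + 1x2 + 5x3 ≥ 93   (nickel)
  0.6x1 + 3.3x2 + 2.7x3 + 1x4 ≥ 6.6   (carbon)
  x1, x2, x3, x4 ≥ 0.
The optimal basis is {stainless scrap, return scrap}; scrap grade B, ferrosilicon drop out. Binding constraints: nickel and carbon.
So stainless scrap = 1.024 kg, return scrap = 2.217 kg.
Total cost: 1.84·1.024 + 0.21·2.217 = 2.3497.

£2.35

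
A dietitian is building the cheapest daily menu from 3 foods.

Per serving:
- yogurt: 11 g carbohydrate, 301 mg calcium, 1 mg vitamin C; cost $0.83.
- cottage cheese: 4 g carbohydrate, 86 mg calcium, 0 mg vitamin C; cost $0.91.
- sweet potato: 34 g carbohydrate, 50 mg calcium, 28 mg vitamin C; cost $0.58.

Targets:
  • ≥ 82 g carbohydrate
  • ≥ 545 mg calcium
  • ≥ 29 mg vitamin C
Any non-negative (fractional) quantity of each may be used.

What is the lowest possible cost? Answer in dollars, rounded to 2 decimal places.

This is a linear program. Let x1 = servings of yogurt, x2 = servings of cottage cheese, x3 = servings of sweet potato.
min 0.83x1 + 0.91x2 + 0.58x3 with:
  11x1 + 4x2 + 34x3 ≥ 82   (carbohydrate)
  301x1 + 86x2 + 50x3 ≥ 545   (calcium)
  1x1 + 28x3 ≥ 29   (vitamin C)
  x1, x2, x3 ≥ 0.
The optimal basis is {yogurt, sweet potato}; cottage cheese drops out. The carbohydrate and calcium requirements are met with equality.
That vertex is x1 = 1.49, x3 = 1.93.
Cost = 0.83·1.49 + 0.58·1.93 = 2.3561.

$2.36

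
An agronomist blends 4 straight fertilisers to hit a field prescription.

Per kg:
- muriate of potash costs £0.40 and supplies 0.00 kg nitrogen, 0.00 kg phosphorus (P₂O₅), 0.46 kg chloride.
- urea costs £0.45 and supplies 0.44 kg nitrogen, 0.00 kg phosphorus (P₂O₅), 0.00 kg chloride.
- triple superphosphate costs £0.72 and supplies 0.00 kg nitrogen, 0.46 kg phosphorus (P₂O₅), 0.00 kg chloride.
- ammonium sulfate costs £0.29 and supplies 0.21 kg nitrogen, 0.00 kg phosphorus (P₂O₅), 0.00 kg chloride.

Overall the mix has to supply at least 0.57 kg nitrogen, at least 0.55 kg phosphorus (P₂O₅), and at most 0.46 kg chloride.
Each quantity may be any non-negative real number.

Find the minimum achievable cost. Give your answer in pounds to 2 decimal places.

£1.44

Treat it as an LP. Let x1 = kg of muriate of potash, x2 = kg of urea, x3 = kg of triple superphosphate, x4 = kg of ammonium sulfate.
min 0.4x1 + 0.45x2 + 0.72x3 + 0.29x4 with:
  0.44x2 + 0.21x4 ≥ 0.57   (nitrogen)
  0.46x3 ≥ 0.55   (phosphorus (P₂O₅))
  0.46x1 ≤ 0.46   (chloride)
  x1, x2, x3, x4 ≥ 0.
At the optimum only urea, triple superphosphate are positive (muriate of potash, ammonium sulfate = 0). There the nitrogen and phosphorus (P₂O₅) constraints are tight.
That vertex is x2 = 1.295, x3 = 1.196.
Cost = 0.45·1.295 + 0.72·1.196 = 1.4439.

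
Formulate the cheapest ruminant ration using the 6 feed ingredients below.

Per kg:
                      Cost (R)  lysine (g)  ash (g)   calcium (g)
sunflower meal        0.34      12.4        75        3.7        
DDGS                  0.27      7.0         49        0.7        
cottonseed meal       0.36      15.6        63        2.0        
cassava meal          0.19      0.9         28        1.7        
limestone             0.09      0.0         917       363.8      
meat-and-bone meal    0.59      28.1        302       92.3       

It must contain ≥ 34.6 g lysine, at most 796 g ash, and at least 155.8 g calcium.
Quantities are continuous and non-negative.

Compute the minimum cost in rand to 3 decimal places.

R0.737

This is a linear program. Let x1 = kg of sunflower meal, x2 = kg of DDGS, x3 = kg of cottonseed meal, x4 = kg of cassava meal, x5 = kg of limestone, x6 = kg of meat-and-bone meal.
Minimize 0.34x1 + 0.27x2 + 0.36x3 + 0.19x4 + 0.09x5 + 0.59x6 with:
  12.4x1 + 7x2 + 15.6x3 + 0.9x4 + 28.1x6 ≥ 34.6   (lysine)
  75x1 + 49x2 + 63x3 + 28x4 + 917x5 + 302x6 ≤ 796   (ash)
  3.7x1 + 0.7x2 + 2x3 + 1.7x4 + 363.8x5 + 92.3x6 ≥ 155.8   (calcium)
  x1, x2, x3, x4, x5, x6 ≥ 0.
The optimal basis is {limestone, meat-and-bone meal}; sunflower meal, DDGS, cottonseed meal, cassava meal drop out. The lysine and calcium requirements are met with equality.
So limestone = 0.1159 kg, meat-and-bone meal = 1.231 kg.
Objective = 0.09·0.1159 + 0.59·1.231 = 0.73672.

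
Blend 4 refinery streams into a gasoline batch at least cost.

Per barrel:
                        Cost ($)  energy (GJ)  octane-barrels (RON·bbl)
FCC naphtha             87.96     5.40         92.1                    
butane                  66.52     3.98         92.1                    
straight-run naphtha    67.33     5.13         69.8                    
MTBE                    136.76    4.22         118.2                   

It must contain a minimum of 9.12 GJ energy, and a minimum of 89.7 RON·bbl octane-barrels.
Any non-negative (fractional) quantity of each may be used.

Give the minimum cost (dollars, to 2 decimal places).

$119.70

This is a linear program. Let x1 = barrels of FCC naphtha, x2 = barrels of butane, x3 = barrels of straight-run naphtha, x4 = barrels of MTBE.
min 87.96x1 + 66.52x2 + 67.33x3 + 136.76x4 subject to:
  5.4x1 + 3.98x2 + 5.13x3 + 4.22x4 ≥ 9.12   (energy)
  92.1x1 + 92.1x2 + 69.8x3 + 118.2x4 ≥ 89.7   (octane-barrels)
  x1, x2, x3, x4 ≥ 0.
The optimal basis is {straight-run naphtha}; FCC naphtha, butane, MTBE drop out. There the energy constraint is tight.
Solving gives x3 = 1.7778.
Cost = 67.33·1.7778 = 119.6993.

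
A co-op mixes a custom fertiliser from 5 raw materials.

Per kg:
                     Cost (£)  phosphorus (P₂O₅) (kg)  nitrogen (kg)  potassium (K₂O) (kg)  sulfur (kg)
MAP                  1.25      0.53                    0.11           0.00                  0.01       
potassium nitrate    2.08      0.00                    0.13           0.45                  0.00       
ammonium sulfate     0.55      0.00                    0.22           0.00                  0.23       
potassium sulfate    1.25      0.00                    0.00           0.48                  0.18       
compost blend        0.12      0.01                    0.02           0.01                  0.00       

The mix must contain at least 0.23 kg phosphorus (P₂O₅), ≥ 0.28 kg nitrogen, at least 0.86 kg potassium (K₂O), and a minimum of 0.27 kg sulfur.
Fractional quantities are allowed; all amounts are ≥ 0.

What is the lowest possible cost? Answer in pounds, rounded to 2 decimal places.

Set it up as a linear program. Let x1 = kg of MAP, x2 = kg of potassium nitrate, x3 = kg of ammonium sulfate, x4 = kg of potassium sulfate, x5 = kg of compost blend.
Minimize 1.25x1 + 2.08x2 + 0.55x3 + 1.25x4 + 0.12x5 subject to:
  0.53x1 + 0.01x5 ≥ 0.23   (phosphorus (P₂O₅))
  0.11x1 + 0.13x2 + 0.22x3 + 0.02x5 ≥ 0.28   (nitrogen)
  0.45x2 + 0.48x4 + 0.01x5 ≥ 0.86   (potassium (K₂O))
  0.01x1 + 0.23x3 + 0.18x4 ≥ 0.27   (sulfur)
  x1, x2, x3, x4, x5 ≥ 0.
The cheapest feasible vertex uses only MAP, ammonium sulfate, potassium sulfate; potassium nitrate, compost blend are not used. There the phosphorus (P₂O₅), nitrogen, potassium (K₂O) constraints are tight.
That vertex is x1 = 0.434, x3 = 1.056, x4 = 1.792.
Total cost: 1.25·0.434 + 0.55·1.056 + 1.25·1.792 = 3.3633.

£3.36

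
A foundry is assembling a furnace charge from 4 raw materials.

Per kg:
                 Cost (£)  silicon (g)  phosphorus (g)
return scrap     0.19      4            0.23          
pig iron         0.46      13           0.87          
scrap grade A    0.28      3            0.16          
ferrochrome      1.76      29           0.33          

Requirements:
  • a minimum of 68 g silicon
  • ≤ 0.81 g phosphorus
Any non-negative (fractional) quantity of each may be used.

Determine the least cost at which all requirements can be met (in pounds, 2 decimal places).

£4.11

Let x1 = kg of return scrap, x2 = kg of pig iron, x3 = kg of scrap grade A, x4 = kg of ferrochrome.
Minimise 0.19x1 + 0.46x2 + 0.28x3 + 1.76x4 with:
  4x1 + 13x2 + 3x3 + 29x4 ≥ 68   (silicon)
  0.23x1 + 0.87x2 + 0.16x3 + 0.33x4 ≤ 0.81   (phosphorus)
  x1, x2, x3, x4 ≥ 0.
The cheapest feasible vertex uses only pig iron, ferrochrome; return scrap, scrap grade A are not used. There the silicon and phosphorus constraints are tight.
So pig iron = 0.05014 kg, ferrochrome = 2.322 kg.
Total cost: 0.46·0.05014 + 1.76·2.322 = 4.1098.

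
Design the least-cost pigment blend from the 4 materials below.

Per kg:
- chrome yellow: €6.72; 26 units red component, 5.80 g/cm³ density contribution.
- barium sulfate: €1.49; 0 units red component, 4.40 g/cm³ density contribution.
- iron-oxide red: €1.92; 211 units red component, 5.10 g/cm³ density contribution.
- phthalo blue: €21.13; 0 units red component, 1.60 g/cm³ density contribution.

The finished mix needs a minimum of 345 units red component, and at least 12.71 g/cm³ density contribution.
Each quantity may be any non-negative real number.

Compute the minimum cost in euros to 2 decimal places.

This is a linear program. Let x1 = kg of chrome yellow, x2 = kg of barium sulfate, x3 = kg of iron-oxide red, x4 = kg of phthalo blue.
Minimise 6.72x1 + 1.49x2 + 1.92x3 + 21.13x4 subject to:
  26x1 + 211x3 ≥ 345   (red component)
  5.8x1 + 4.4x2 + 5.1x3 + 1.6x4 ≥ 12.71   (density contribution)
  x1, x2, x3, x4 ≥ 0.
The optimal basis is {barium sulfate, iron-oxide red}; chrome yellow, phthalo blue drop out. There the red component and density contribution constraints are tight.
Optimal quantities: barium sulfate = 0.9934 kg, iron-oxide red = 1.635 kg.
Objective = 1.49·0.9934 + 1.92·1.635 = 4.6194.

€4.62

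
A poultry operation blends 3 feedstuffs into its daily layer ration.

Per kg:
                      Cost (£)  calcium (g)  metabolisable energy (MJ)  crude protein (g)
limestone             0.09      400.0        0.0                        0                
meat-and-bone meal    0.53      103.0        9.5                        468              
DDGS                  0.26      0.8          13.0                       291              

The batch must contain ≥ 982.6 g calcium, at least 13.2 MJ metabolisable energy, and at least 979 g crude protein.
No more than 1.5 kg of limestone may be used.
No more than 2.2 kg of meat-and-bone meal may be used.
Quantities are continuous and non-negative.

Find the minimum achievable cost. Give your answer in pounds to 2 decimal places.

£52.00

This is a linear program. Let x1 = kg of limestone, x2 = kg of meat-and-bone meal, x3 = kg of DDGS.
Minimise 0.09x1 + 0.53x2 + 0.26x3 with:
  400x1 + 103x2 + 0.8x3 ≥ 982.6   (calcium)
  9.5x2 + 13x3 ≥ 13.2   (metabolisable energy)
  468x2 + 291x3 ≥ 979   (crude protein)
  x1 ≤ 1.5
  x2 ≤ 2.2
  x1, x2, x3 ≥ 0.
The optimal mix uses every input. There the calcium, the limestone cap, the meat-and-bone meal cap constraints are tight.
That vertex is x1 = 1.5, x2 = 2.2, x3 = 195.
Objective = 0.09·1.5 + 0.53·2.2 + 0.26·195 = 52.0010.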